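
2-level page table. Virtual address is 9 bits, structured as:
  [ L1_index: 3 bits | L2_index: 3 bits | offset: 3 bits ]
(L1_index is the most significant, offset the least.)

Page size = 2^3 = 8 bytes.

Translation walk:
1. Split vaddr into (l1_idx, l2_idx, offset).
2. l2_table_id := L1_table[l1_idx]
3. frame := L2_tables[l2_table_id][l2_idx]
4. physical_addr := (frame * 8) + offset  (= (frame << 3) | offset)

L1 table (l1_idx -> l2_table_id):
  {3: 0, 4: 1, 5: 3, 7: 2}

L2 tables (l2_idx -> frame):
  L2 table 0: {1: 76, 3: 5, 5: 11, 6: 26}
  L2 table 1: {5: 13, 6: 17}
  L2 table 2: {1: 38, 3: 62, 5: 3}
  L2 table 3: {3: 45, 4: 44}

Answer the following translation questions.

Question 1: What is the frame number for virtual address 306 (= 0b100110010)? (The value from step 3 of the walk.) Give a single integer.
vaddr = 306: l1_idx=4, l2_idx=6
L1[4] = 1; L2[1][6] = 17

Answer: 17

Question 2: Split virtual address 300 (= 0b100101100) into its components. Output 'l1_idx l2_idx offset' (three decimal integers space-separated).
vaddr = 300 = 0b100101100
  top 3 bits -> l1_idx = 4
  next 3 bits -> l2_idx = 5
  bottom 3 bits -> offset = 4

Answer: 4 5 4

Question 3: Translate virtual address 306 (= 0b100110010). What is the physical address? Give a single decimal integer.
vaddr = 306 = 0b100110010
Split: l1_idx=4, l2_idx=6, offset=2
L1[4] = 1
L2[1][6] = 17
paddr = 17 * 8 + 2 = 138

Answer: 138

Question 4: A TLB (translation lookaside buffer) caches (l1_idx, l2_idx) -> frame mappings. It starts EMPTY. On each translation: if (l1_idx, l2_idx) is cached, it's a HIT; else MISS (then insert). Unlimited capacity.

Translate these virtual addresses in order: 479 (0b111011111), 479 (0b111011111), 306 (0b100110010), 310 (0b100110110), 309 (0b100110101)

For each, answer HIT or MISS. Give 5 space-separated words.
vaddr=479: (7,3) not in TLB -> MISS, insert
vaddr=479: (7,3) in TLB -> HIT
vaddr=306: (4,6) not in TLB -> MISS, insert
vaddr=310: (4,6) in TLB -> HIT
vaddr=309: (4,6) in TLB -> HIT

Answer: MISS HIT MISS HIT HIT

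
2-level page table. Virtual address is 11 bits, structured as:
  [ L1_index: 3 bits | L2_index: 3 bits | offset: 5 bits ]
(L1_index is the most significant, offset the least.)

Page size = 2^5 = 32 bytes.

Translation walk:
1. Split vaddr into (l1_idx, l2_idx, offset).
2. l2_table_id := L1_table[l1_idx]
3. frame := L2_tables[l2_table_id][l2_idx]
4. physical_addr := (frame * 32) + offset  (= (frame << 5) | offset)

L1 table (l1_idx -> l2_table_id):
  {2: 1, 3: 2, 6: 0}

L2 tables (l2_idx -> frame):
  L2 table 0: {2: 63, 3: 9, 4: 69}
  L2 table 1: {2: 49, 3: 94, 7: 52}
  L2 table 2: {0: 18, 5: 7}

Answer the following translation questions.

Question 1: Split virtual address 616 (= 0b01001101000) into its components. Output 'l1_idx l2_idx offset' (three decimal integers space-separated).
vaddr = 616 = 0b01001101000
  top 3 bits -> l1_idx = 2
  next 3 bits -> l2_idx = 3
  bottom 5 bits -> offset = 8

Answer: 2 3 8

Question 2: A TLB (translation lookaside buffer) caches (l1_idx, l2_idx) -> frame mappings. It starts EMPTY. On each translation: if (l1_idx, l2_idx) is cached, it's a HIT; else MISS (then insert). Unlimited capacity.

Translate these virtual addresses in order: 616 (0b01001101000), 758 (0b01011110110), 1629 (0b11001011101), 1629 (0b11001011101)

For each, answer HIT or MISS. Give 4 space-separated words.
Answer: MISS MISS MISS HIT

Derivation:
vaddr=616: (2,3) not in TLB -> MISS, insert
vaddr=758: (2,7) not in TLB -> MISS, insert
vaddr=1629: (6,2) not in TLB -> MISS, insert
vaddr=1629: (6,2) in TLB -> HIT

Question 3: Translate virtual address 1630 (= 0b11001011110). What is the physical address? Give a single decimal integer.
Answer: 2046

Derivation:
vaddr = 1630 = 0b11001011110
Split: l1_idx=6, l2_idx=2, offset=30
L1[6] = 0
L2[0][2] = 63
paddr = 63 * 32 + 30 = 2046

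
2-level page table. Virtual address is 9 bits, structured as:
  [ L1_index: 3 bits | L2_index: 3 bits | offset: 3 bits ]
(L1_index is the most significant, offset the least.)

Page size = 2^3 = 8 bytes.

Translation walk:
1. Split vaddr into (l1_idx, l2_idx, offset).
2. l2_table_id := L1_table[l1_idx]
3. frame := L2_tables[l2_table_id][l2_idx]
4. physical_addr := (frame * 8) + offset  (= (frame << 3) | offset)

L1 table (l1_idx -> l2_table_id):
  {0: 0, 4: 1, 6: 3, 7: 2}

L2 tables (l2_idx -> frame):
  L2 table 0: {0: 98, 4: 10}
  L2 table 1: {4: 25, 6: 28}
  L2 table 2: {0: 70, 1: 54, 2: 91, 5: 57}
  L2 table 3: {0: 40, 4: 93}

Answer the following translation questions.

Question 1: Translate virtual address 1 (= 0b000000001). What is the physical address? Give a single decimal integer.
Answer: 785

Derivation:
vaddr = 1 = 0b000000001
Split: l1_idx=0, l2_idx=0, offset=1
L1[0] = 0
L2[0][0] = 98
paddr = 98 * 8 + 1 = 785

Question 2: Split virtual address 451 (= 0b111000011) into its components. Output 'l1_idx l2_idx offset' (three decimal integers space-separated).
Answer: 7 0 3

Derivation:
vaddr = 451 = 0b111000011
  top 3 bits -> l1_idx = 7
  next 3 bits -> l2_idx = 0
  bottom 3 bits -> offset = 3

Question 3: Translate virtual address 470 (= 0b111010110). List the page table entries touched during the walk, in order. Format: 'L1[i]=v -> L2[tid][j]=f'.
Answer: L1[7]=2 -> L2[2][2]=91

Derivation:
vaddr = 470 = 0b111010110
Split: l1_idx=7, l2_idx=2, offset=6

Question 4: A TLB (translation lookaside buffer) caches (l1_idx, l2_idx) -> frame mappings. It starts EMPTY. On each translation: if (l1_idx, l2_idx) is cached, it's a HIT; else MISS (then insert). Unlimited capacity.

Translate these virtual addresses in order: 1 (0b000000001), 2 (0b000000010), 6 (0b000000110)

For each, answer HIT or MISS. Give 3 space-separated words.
Answer: MISS HIT HIT

Derivation:
vaddr=1: (0,0) not in TLB -> MISS, insert
vaddr=2: (0,0) in TLB -> HIT
vaddr=6: (0,0) in TLB -> HIT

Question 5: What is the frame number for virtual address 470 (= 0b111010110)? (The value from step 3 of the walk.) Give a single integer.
vaddr = 470: l1_idx=7, l2_idx=2
L1[7] = 2; L2[2][2] = 91

Answer: 91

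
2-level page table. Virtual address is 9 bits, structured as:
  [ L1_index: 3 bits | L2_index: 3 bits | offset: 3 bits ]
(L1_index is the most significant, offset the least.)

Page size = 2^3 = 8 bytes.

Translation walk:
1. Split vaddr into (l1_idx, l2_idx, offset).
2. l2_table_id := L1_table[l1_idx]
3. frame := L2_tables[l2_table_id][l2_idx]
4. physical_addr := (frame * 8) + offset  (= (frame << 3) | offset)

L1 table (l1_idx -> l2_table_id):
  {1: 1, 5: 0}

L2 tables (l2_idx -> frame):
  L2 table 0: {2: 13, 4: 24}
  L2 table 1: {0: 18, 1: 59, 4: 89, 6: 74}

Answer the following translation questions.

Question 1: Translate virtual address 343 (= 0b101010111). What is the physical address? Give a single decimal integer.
Answer: 111

Derivation:
vaddr = 343 = 0b101010111
Split: l1_idx=5, l2_idx=2, offset=7
L1[5] = 0
L2[0][2] = 13
paddr = 13 * 8 + 7 = 111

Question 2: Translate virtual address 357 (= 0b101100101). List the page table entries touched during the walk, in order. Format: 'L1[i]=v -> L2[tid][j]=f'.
Answer: L1[5]=0 -> L2[0][4]=24

Derivation:
vaddr = 357 = 0b101100101
Split: l1_idx=5, l2_idx=4, offset=5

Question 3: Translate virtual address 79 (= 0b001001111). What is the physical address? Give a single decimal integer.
vaddr = 79 = 0b001001111
Split: l1_idx=1, l2_idx=1, offset=7
L1[1] = 1
L2[1][1] = 59
paddr = 59 * 8 + 7 = 479

Answer: 479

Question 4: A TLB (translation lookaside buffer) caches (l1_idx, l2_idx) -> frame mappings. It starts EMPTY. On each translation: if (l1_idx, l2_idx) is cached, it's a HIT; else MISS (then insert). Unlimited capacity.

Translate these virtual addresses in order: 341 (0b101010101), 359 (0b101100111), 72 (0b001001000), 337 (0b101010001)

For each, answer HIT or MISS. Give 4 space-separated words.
Answer: MISS MISS MISS HIT

Derivation:
vaddr=341: (5,2) not in TLB -> MISS, insert
vaddr=359: (5,4) not in TLB -> MISS, insert
vaddr=72: (1,1) not in TLB -> MISS, insert
vaddr=337: (5,2) in TLB -> HIT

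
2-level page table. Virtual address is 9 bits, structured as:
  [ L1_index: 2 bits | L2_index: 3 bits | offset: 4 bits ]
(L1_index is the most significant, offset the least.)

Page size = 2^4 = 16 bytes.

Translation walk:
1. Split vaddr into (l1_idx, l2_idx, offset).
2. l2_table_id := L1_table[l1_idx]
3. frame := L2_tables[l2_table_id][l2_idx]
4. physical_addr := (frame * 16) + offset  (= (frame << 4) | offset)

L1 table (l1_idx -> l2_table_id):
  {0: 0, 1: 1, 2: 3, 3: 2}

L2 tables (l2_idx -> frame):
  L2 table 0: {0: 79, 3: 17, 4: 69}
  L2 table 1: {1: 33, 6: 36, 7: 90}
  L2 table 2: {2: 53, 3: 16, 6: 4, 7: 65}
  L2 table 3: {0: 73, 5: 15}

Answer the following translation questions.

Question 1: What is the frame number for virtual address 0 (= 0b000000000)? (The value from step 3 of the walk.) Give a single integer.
Answer: 79

Derivation:
vaddr = 0: l1_idx=0, l2_idx=0
L1[0] = 0; L2[0][0] = 79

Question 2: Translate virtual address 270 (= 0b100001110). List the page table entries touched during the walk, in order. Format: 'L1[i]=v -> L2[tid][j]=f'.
vaddr = 270 = 0b100001110
Split: l1_idx=2, l2_idx=0, offset=14

Answer: L1[2]=3 -> L2[3][0]=73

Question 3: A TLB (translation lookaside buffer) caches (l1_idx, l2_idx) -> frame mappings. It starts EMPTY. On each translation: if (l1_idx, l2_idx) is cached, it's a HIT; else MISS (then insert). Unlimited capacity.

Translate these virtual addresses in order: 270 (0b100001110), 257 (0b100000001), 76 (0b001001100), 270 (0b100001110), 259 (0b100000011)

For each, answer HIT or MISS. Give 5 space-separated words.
Answer: MISS HIT MISS HIT HIT

Derivation:
vaddr=270: (2,0) not in TLB -> MISS, insert
vaddr=257: (2,0) in TLB -> HIT
vaddr=76: (0,4) not in TLB -> MISS, insert
vaddr=270: (2,0) in TLB -> HIT
vaddr=259: (2,0) in TLB -> HIT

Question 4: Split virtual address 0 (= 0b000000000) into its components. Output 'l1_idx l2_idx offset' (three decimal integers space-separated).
vaddr = 0 = 0b000000000
  top 2 bits -> l1_idx = 0
  next 3 bits -> l2_idx = 0
  bottom 4 bits -> offset = 0

Answer: 0 0 0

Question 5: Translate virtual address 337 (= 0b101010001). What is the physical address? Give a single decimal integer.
Answer: 241

Derivation:
vaddr = 337 = 0b101010001
Split: l1_idx=2, l2_idx=5, offset=1
L1[2] = 3
L2[3][5] = 15
paddr = 15 * 16 + 1 = 241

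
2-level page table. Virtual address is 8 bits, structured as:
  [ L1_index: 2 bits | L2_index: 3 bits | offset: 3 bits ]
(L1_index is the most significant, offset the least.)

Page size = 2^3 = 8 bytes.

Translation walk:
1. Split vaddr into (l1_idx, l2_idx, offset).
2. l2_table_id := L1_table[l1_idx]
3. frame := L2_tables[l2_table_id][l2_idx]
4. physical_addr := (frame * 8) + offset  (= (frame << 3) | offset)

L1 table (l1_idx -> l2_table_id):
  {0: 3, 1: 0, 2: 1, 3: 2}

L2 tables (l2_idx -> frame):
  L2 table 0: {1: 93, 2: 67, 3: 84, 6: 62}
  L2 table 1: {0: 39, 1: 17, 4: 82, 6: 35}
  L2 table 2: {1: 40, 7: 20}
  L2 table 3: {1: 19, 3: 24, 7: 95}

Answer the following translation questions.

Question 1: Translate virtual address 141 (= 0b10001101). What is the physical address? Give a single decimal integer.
vaddr = 141 = 0b10001101
Split: l1_idx=2, l2_idx=1, offset=5
L1[2] = 1
L2[1][1] = 17
paddr = 17 * 8 + 5 = 141

Answer: 141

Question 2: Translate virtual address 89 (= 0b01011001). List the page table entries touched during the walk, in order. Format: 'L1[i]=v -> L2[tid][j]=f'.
vaddr = 89 = 0b01011001
Split: l1_idx=1, l2_idx=3, offset=1

Answer: L1[1]=0 -> L2[0][3]=84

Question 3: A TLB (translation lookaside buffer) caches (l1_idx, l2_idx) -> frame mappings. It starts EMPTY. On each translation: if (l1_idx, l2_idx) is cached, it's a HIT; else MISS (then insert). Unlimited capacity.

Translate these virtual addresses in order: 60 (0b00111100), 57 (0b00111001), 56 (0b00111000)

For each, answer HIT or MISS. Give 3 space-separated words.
Answer: MISS HIT HIT

Derivation:
vaddr=60: (0,7) not in TLB -> MISS, insert
vaddr=57: (0,7) in TLB -> HIT
vaddr=56: (0,7) in TLB -> HIT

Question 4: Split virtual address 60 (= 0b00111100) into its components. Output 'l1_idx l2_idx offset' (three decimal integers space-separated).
Answer: 0 7 4

Derivation:
vaddr = 60 = 0b00111100
  top 2 bits -> l1_idx = 0
  next 3 bits -> l2_idx = 7
  bottom 3 bits -> offset = 4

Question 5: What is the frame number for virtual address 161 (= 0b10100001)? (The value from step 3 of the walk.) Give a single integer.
Answer: 82

Derivation:
vaddr = 161: l1_idx=2, l2_idx=4
L1[2] = 1; L2[1][4] = 82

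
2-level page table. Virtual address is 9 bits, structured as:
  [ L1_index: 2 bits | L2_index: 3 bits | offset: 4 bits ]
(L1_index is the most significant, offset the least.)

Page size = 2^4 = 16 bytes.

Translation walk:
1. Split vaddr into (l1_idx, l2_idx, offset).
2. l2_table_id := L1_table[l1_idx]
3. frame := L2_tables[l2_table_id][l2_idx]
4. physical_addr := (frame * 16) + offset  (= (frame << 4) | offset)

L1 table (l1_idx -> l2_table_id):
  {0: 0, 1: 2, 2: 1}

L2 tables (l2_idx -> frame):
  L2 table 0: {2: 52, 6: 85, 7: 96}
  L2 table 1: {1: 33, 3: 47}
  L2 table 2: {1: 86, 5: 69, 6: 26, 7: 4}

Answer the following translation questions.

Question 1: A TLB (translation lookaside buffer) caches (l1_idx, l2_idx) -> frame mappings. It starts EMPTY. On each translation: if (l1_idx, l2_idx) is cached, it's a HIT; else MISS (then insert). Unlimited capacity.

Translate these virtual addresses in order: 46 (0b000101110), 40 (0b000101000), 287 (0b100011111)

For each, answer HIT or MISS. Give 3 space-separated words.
vaddr=46: (0,2) not in TLB -> MISS, insert
vaddr=40: (0,2) in TLB -> HIT
vaddr=287: (2,1) not in TLB -> MISS, insert

Answer: MISS HIT MISS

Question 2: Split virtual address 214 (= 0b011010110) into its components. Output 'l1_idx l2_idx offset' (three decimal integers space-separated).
vaddr = 214 = 0b011010110
  top 2 bits -> l1_idx = 1
  next 3 bits -> l2_idx = 5
  bottom 4 bits -> offset = 6

Answer: 1 5 6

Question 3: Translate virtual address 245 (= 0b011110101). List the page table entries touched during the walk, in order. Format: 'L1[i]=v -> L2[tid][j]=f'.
vaddr = 245 = 0b011110101
Split: l1_idx=1, l2_idx=7, offset=5

Answer: L1[1]=2 -> L2[2][7]=4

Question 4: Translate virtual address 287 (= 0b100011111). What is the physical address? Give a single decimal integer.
vaddr = 287 = 0b100011111
Split: l1_idx=2, l2_idx=1, offset=15
L1[2] = 1
L2[1][1] = 33
paddr = 33 * 16 + 15 = 543

Answer: 543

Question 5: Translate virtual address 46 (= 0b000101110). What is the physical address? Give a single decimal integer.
vaddr = 46 = 0b000101110
Split: l1_idx=0, l2_idx=2, offset=14
L1[0] = 0
L2[0][2] = 52
paddr = 52 * 16 + 14 = 846

Answer: 846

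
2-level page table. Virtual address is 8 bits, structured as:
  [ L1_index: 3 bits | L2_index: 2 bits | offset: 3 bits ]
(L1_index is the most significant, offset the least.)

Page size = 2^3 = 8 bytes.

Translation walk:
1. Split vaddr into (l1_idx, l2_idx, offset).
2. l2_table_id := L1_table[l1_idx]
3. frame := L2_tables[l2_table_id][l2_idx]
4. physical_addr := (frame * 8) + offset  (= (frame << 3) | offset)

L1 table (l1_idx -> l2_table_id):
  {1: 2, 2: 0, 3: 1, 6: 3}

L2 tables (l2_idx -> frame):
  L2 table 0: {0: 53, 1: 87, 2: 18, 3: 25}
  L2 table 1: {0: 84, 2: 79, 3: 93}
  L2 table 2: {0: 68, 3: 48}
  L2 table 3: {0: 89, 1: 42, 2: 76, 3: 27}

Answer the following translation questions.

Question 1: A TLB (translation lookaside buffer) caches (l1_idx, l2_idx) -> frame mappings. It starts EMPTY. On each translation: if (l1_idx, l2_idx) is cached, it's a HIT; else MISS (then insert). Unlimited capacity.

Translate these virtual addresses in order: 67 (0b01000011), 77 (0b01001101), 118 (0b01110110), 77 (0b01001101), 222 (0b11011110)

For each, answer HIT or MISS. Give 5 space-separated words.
Answer: MISS MISS MISS HIT MISS

Derivation:
vaddr=67: (2,0) not in TLB -> MISS, insert
vaddr=77: (2,1) not in TLB -> MISS, insert
vaddr=118: (3,2) not in TLB -> MISS, insert
vaddr=77: (2,1) in TLB -> HIT
vaddr=222: (6,3) not in TLB -> MISS, insert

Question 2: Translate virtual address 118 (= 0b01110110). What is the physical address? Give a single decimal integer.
Answer: 638

Derivation:
vaddr = 118 = 0b01110110
Split: l1_idx=3, l2_idx=2, offset=6
L1[3] = 1
L2[1][2] = 79
paddr = 79 * 8 + 6 = 638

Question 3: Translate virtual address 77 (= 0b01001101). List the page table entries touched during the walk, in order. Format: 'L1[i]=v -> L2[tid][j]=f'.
Answer: L1[2]=0 -> L2[0][1]=87

Derivation:
vaddr = 77 = 0b01001101
Split: l1_idx=2, l2_idx=1, offset=5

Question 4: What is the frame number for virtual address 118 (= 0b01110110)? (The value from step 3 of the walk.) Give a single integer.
Answer: 79

Derivation:
vaddr = 118: l1_idx=3, l2_idx=2
L1[3] = 1; L2[1][2] = 79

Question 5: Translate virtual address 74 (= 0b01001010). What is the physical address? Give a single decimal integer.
Answer: 698

Derivation:
vaddr = 74 = 0b01001010
Split: l1_idx=2, l2_idx=1, offset=2
L1[2] = 0
L2[0][1] = 87
paddr = 87 * 8 + 2 = 698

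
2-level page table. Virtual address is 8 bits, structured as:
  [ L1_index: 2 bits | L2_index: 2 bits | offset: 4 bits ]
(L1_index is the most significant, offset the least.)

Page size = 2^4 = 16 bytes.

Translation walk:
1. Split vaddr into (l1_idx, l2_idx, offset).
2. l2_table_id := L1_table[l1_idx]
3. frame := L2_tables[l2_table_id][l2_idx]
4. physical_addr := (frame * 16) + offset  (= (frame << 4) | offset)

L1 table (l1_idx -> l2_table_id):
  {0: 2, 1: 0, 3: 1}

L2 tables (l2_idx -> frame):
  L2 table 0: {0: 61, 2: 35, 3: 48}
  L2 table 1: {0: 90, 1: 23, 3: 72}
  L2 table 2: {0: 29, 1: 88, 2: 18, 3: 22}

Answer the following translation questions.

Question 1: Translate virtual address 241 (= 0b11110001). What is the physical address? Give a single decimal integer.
Answer: 1153

Derivation:
vaddr = 241 = 0b11110001
Split: l1_idx=3, l2_idx=3, offset=1
L1[3] = 1
L2[1][3] = 72
paddr = 72 * 16 + 1 = 1153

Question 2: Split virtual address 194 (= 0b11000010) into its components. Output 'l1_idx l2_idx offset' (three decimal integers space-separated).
vaddr = 194 = 0b11000010
  top 2 bits -> l1_idx = 3
  next 2 bits -> l2_idx = 0
  bottom 4 bits -> offset = 2

Answer: 3 0 2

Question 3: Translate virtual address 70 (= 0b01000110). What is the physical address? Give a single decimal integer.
vaddr = 70 = 0b01000110
Split: l1_idx=1, l2_idx=0, offset=6
L1[1] = 0
L2[0][0] = 61
paddr = 61 * 16 + 6 = 982

Answer: 982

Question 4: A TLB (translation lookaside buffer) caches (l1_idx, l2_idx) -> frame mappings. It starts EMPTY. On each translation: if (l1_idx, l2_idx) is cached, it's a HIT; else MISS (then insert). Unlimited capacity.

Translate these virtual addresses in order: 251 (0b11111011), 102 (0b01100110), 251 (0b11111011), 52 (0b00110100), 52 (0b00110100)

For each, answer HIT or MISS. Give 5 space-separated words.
vaddr=251: (3,3) not in TLB -> MISS, insert
vaddr=102: (1,2) not in TLB -> MISS, insert
vaddr=251: (3,3) in TLB -> HIT
vaddr=52: (0,3) not in TLB -> MISS, insert
vaddr=52: (0,3) in TLB -> HIT

Answer: MISS MISS HIT MISS HIT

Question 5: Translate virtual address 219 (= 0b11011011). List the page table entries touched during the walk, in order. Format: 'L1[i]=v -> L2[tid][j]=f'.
vaddr = 219 = 0b11011011
Split: l1_idx=3, l2_idx=1, offset=11

Answer: L1[3]=1 -> L2[1][1]=23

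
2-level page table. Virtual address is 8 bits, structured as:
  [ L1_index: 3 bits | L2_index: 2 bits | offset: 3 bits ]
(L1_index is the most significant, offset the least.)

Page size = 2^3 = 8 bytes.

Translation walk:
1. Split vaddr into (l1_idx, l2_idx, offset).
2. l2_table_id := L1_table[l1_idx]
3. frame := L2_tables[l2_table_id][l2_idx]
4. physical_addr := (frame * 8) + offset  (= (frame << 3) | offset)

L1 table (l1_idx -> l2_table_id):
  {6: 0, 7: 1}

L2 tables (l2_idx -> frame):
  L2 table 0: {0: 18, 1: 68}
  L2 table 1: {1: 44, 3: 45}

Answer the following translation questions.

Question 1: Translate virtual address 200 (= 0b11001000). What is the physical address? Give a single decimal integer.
Answer: 544

Derivation:
vaddr = 200 = 0b11001000
Split: l1_idx=6, l2_idx=1, offset=0
L1[6] = 0
L2[0][1] = 68
paddr = 68 * 8 + 0 = 544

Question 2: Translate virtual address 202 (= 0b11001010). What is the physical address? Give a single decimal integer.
Answer: 546

Derivation:
vaddr = 202 = 0b11001010
Split: l1_idx=6, l2_idx=1, offset=2
L1[6] = 0
L2[0][1] = 68
paddr = 68 * 8 + 2 = 546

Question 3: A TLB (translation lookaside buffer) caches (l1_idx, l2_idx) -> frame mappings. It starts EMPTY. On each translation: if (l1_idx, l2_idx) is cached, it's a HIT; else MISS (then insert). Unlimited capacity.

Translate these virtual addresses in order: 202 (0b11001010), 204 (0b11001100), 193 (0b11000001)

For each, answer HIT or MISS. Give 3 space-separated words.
vaddr=202: (6,1) not in TLB -> MISS, insert
vaddr=204: (6,1) in TLB -> HIT
vaddr=193: (6,0) not in TLB -> MISS, insert

Answer: MISS HIT MISS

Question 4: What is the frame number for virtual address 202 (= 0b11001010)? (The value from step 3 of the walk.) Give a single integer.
Answer: 68

Derivation:
vaddr = 202: l1_idx=6, l2_idx=1
L1[6] = 0; L2[0][1] = 68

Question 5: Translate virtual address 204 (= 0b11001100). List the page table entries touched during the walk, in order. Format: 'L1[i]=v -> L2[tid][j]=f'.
vaddr = 204 = 0b11001100
Split: l1_idx=6, l2_idx=1, offset=4

Answer: L1[6]=0 -> L2[0][1]=68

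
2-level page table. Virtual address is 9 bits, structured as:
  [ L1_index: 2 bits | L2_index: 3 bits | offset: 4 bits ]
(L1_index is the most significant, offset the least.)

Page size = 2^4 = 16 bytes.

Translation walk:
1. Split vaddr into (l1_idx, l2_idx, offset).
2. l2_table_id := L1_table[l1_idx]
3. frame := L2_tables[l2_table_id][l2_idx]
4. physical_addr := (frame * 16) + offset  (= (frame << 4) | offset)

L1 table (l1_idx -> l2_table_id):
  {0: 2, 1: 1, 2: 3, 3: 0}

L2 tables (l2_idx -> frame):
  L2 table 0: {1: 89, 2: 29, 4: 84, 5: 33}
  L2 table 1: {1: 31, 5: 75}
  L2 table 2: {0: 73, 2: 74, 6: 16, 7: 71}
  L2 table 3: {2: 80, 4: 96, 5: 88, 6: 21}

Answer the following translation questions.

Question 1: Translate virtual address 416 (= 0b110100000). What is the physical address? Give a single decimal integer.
Answer: 464

Derivation:
vaddr = 416 = 0b110100000
Split: l1_idx=3, l2_idx=2, offset=0
L1[3] = 0
L2[0][2] = 29
paddr = 29 * 16 + 0 = 464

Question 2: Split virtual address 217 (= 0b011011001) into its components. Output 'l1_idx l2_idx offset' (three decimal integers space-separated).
Answer: 1 5 9

Derivation:
vaddr = 217 = 0b011011001
  top 2 bits -> l1_idx = 1
  next 3 bits -> l2_idx = 5
  bottom 4 bits -> offset = 9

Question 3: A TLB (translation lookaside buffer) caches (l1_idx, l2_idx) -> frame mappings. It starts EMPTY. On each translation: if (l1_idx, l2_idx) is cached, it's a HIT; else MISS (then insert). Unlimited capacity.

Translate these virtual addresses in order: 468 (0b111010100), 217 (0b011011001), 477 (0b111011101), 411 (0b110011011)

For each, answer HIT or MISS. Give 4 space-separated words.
vaddr=468: (3,5) not in TLB -> MISS, insert
vaddr=217: (1,5) not in TLB -> MISS, insert
vaddr=477: (3,5) in TLB -> HIT
vaddr=411: (3,1) not in TLB -> MISS, insert

Answer: MISS MISS HIT MISS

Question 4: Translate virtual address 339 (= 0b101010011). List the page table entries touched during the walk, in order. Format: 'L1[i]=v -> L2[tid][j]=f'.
vaddr = 339 = 0b101010011
Split: l1_idx=2, l2_idx=5, offset=3

Answer: L1[2]=3 -> L2[3][5]=88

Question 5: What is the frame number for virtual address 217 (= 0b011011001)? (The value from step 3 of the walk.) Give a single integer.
Answer: 75

Derivation:
vaddr = 217: l1_idx=1, l2_idx=5
L1[1] = 1; L2[1][5] = 75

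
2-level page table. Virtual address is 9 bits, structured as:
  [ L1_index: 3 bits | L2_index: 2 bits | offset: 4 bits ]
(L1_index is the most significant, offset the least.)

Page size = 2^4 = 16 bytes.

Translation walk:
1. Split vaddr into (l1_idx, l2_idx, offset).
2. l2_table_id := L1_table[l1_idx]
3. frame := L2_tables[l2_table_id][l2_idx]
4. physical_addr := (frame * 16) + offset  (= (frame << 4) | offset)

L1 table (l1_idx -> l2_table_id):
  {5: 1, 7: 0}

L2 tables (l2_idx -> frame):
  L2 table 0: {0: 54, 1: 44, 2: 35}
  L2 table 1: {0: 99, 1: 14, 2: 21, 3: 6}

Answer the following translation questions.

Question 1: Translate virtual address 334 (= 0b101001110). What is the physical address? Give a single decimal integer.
vaddr = 334 = 0b101001110
Split: l1_idx=5, l2_idx=0, offset=14
L1[5] = 1
L2[1][0] = 99
paddr = 99 * 16 + 14 = 1598

Answer: 1598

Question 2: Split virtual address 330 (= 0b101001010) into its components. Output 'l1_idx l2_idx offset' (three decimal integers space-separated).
Answer: 5 0 10

Derivation:
vaddr = 330 = 0b101001010
  top 3 bits -> l1_idx = 5
  next 2 bits -> l2_idx = 0
  bottom 4 bits -> offset = 10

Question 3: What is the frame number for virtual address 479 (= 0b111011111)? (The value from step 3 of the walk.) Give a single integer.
vaddr = 479: l1_idx=7, l2_idx=1
L1[7] = 0; L2[0][1] = 44

Answer: 44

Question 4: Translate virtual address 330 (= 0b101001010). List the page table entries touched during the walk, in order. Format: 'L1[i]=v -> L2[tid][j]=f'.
vaddr = 330 = 0b101001010
Split: l1_idx=5, l2_idx=0, offset=10

Answer: L1[5]=1 -> L2[1][0]=99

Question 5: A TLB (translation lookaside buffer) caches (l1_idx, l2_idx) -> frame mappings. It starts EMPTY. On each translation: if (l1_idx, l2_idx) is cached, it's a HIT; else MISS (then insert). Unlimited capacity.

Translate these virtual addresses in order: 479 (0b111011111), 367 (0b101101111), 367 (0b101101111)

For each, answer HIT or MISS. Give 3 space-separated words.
vaddr=479: (7,1) not in TLB -> MISS, insert
vaddr=367: (5,2) not in TLB -> MISS, insert
vaddr=367: (5,2) in TLB -> HIT

Answer: MISS MISS HIT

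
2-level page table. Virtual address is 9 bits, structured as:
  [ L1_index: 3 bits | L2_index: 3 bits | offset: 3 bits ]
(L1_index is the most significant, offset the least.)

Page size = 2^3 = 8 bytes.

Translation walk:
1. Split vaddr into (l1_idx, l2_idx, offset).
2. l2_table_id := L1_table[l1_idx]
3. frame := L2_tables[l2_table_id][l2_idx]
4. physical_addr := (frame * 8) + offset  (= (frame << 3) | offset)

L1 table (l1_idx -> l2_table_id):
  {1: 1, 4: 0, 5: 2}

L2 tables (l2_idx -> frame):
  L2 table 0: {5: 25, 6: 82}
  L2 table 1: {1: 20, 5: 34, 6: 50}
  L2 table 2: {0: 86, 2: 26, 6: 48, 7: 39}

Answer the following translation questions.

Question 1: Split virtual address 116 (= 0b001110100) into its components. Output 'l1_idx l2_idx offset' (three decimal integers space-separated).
Answer: 1 6 4

Derivation:
vaddr = 116 = 0b001110100
  top 3 bits -> l1_idx = 1
  next 3 bits -> l2_idx = 6
  bottom 3 bits -> offset = 4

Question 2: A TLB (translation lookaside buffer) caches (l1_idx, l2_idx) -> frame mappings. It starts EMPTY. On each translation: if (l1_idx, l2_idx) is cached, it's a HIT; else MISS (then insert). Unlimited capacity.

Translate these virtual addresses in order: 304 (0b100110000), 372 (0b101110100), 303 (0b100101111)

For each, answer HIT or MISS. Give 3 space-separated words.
Answer: MISS MISS MISS

Derivation:
vaddr=304: (4,6) not in TLB -> MISS, insert
vaddr=372: (5,6) not in TLB -> MISS, insert
vaddr=303: (4,5) not in TLB -> MISS, insert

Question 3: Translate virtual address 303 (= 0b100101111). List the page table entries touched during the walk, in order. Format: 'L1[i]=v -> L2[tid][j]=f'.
vaddr = 303 = 0b100101111
Split: l1_idx=4, l2_idx=5, offset=7

Answer: L1[4]=0 -> L2[0][5]=25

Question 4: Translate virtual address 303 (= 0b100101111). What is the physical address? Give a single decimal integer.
vaddr = 303 = 0b100101111
Split: l1_idx=4, l2_idx=5, offset=7
L1[4] = 0
L2[0][5] = 25
paddr = 25 * 8 + 7 = 207

Answer: 207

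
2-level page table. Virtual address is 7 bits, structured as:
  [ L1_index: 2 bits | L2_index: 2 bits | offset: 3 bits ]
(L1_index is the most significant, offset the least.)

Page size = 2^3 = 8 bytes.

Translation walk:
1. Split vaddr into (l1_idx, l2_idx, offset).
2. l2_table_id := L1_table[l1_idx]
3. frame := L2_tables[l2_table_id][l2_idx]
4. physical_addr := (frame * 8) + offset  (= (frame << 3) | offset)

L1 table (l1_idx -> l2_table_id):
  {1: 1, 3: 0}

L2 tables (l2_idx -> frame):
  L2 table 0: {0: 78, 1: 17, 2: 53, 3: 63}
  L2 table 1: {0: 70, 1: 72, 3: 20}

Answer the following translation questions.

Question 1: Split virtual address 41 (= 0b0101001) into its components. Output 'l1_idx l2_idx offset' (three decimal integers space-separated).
vaddr = 41 = 0b0101001
  top 2 bits -> l1_idx = 1
  next 2 bits -> l2_idx = 1
  bottom 3 bits -> offset = 1

Answer: 1 1 1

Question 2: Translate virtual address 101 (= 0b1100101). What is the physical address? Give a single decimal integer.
Answer: 629

Derivation:
vaddr = 101 = 0b1100101
Split: l1_idx=3, l2_idx=0, offset=5
L1[3] = 0
L2[0][0] = 78
paddr = 78 * 8 + 5 = 629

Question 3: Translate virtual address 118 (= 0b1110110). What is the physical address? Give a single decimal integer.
Answer: 430

Derivation:
vaddr = 118 = 0b1110110
Split: l1_idx=3, l2_idx=2, offset=6
L1[3] = 0
L2[0][2] = 53
paddr = 53 * 8 + 6 = 430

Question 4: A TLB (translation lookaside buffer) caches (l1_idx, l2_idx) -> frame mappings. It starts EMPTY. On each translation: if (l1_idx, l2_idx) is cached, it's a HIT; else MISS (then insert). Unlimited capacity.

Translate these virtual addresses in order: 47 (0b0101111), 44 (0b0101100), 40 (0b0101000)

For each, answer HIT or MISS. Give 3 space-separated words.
Answer: MISS HIT HIT

Derivation:
vaddr=47: (1,1) not in TLB -> MISS, insert
vaddr=44: (1,1) in TLB -> HIT
vaddr=40: (1,1) in TLB -> HIT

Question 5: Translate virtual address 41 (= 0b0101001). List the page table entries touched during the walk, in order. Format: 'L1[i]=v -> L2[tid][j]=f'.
vaddr = 41 = 0b0101001
Split: l1_idx=1, l2_idx=1, offset=1

Answer: L1[1]=1 -> L2[1][1]=72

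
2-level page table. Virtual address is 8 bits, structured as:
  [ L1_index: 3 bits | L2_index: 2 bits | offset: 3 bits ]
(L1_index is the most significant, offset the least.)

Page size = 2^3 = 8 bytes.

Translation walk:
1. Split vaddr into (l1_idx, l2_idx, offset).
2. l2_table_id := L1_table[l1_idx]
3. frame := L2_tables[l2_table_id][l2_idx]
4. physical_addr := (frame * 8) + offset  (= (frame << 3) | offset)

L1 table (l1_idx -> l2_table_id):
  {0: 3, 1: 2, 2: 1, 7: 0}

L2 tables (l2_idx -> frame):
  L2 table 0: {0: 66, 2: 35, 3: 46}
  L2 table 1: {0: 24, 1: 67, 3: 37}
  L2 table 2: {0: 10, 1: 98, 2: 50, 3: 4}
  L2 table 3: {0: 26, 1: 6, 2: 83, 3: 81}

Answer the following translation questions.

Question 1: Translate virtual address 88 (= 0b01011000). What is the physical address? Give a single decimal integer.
vaddr = 88 = 0b01011000
Split: l1_idx=2, l2_idx=3, offset=0
L1[2] = 1
L2[1][3] = 37
paddr = 37 * 8 + 0 = 296

Answer: 296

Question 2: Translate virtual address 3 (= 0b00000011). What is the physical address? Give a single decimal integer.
Answer: 211

Derivation:
vaddr = 3 = 0b00000011
Split: l1_idx=0, l2_idx=0, offset=3
L1[0] = 3
L2[3][0] = 26
paddr = 26 * 8 + 3 = 211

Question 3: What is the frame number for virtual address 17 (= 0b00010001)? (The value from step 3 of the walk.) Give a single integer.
vaddr = 17: l1_idx=0, l2_idx=2
L1[0] = 3; L2[3][2] = 83

Answer: 83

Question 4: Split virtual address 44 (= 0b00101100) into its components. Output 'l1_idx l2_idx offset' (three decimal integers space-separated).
vaddr = 44 = 0b00101100
  top 3 bits -> l1_idx = 1
  next 2 bits -> l2_idx = 1
  bottom 3 bits -> offset = 4

Answer: 1 1 4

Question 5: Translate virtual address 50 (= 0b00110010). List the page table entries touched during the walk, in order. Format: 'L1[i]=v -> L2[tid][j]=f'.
vaddr = 50 = 0b00110010
Split: l1_idx=1, l2_idx=2, offset=2

Answer: L1[1]=2 -> L2[2][2]=50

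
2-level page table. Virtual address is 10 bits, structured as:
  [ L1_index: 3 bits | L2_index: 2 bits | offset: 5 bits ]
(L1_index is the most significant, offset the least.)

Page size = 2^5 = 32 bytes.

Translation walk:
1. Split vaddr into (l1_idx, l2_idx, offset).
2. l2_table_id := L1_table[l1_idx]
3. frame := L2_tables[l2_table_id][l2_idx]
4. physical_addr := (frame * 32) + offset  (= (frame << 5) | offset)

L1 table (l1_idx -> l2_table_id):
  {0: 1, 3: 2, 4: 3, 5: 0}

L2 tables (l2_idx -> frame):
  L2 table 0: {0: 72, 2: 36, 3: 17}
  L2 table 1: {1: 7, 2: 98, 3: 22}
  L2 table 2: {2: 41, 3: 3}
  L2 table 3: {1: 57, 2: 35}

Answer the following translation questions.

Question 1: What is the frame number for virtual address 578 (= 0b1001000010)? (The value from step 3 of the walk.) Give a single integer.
Answer: 35

Derivation:
vaddr = 578: l1_idx=4, l2_idx=2
L1[4] = 3; L2[3][2] = 35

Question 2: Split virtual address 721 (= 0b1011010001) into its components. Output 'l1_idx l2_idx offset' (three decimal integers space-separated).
vaddr = 721 = 0b1011010001
  top 3 bits -> l1_idx = 5
  next 2 bits -> l2_idx = 2
  bottom 5 bits -> offset = 17

Answer: 5 2 17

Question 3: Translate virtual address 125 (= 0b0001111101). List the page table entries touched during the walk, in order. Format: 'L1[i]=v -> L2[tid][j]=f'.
Answer: L1[0]=1 -> L2[1][3]=22

Derivation:
vaddr = 125 = 0b0001111101
Split: l1_idx=0, l2_idx=3, offset=29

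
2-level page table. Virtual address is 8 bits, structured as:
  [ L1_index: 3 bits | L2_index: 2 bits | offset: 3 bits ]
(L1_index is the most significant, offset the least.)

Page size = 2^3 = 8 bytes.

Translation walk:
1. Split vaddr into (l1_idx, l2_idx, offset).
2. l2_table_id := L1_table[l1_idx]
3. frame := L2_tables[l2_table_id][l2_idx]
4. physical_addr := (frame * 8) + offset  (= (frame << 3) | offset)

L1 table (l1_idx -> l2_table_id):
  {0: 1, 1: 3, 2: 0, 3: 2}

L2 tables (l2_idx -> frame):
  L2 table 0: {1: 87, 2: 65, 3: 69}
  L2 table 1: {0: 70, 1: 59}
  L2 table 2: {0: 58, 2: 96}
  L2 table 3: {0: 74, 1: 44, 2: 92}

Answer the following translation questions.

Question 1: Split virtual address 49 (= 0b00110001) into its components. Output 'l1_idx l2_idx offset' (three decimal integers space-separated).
vaddr = 49 = 0b00110001
  top 3 bits -> l1_idx = 1
  next 2 bits -> l2_idx = 2
  bottom 3 bits -> offset = 1

Answer: 1 2 1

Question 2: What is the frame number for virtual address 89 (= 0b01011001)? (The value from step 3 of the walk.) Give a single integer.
Answer: 69

Derivation:
vaddr = 89: l1_idx=2, l2_idx=3
L1[2] = 0; L2[0][3] = 69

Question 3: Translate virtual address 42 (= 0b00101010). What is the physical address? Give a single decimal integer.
vaddr = 42 = 0b00101010
Split: l1_idx=1, l2_idx=1, offset=2
L1[1] = 3
L2[3][1] = 44
paddr = 44 * 8 + 2 = 354

Answer: 354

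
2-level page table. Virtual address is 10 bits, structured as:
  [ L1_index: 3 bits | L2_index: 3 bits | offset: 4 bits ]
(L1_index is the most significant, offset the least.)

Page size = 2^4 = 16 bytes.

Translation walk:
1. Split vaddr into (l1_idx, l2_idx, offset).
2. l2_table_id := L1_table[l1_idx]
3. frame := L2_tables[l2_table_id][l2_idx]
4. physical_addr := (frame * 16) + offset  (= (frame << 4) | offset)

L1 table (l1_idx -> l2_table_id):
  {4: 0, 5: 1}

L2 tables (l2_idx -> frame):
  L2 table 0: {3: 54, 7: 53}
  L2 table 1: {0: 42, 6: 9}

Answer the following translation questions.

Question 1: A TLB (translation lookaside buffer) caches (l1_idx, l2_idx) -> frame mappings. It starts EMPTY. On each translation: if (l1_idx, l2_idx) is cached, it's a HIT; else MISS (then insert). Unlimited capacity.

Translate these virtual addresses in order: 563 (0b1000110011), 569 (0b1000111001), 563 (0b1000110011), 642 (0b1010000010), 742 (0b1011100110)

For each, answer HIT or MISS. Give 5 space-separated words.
vaddr=563: (4,3) not in TLB -> MISS, insert
vaddr=569: (4,3) in TLB -> HIT
vaddr=563: (4,3) in TLB -> HIT
vaddr=642: (5,0) not in TLB -> MISS, insert
vaddr=742: (5,6) not in TLB -> MISS, insert

Answer: MISS HIT HIT MISS MISS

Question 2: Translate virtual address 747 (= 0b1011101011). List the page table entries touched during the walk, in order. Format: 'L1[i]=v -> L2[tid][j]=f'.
Answer: L1[5]=1 -> L2[1][6]=9

Derivation:
vaddr = 747 = 0b1011101011
Split: l1_idx=5, l2_idx=6, offset=11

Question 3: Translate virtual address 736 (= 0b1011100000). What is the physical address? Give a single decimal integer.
Answer: 144

Derivation:
vaddr = 736 = 0b1011100000
Split: l1_idx=5, l2_idx=6, offset=0
L1[5] = 1
L2[1][6] = 9
paddr = 9 * 16 + 0 = 144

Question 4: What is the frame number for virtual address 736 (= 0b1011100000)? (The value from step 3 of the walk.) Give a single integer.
Answer: 9

Derivation:
vaddr = 736: l1_idx=5, l2_idx=6
L1[5] = 1; L2[1][6] = 9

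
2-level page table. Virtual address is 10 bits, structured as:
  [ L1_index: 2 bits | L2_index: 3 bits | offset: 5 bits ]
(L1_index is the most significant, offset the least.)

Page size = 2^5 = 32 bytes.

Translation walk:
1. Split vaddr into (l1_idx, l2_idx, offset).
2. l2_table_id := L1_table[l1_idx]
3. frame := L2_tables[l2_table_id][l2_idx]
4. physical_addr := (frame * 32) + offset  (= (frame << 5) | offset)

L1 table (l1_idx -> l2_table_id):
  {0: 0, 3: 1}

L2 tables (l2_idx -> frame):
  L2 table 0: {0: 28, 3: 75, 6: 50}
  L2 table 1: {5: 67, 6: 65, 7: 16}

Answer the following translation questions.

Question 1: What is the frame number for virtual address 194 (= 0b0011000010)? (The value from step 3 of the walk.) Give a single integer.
vaddr = 194: l1_idx=0, l2_idx=6
L1[0] = 0; L2[0][6] = 50

Answer: 50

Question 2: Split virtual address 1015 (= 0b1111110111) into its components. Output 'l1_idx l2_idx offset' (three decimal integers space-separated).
vaddr = 1015 = 0b1111110111
  top 2 bits -> l1_idx = 3
  next 3 bits -> l2_idx = 7
  bottom 5 bits -> offset = 23

Answer: 3 7 23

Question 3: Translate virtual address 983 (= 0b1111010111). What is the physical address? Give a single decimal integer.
Answer: 2103

Derivation:
vaddr = 983 = 0b1111010111
Split: l1_idx=3, l2_idx=6, offset=23
L1[3] = 1
L2[1][6] = 65
paddr = 65 * 32 + 23 = 2103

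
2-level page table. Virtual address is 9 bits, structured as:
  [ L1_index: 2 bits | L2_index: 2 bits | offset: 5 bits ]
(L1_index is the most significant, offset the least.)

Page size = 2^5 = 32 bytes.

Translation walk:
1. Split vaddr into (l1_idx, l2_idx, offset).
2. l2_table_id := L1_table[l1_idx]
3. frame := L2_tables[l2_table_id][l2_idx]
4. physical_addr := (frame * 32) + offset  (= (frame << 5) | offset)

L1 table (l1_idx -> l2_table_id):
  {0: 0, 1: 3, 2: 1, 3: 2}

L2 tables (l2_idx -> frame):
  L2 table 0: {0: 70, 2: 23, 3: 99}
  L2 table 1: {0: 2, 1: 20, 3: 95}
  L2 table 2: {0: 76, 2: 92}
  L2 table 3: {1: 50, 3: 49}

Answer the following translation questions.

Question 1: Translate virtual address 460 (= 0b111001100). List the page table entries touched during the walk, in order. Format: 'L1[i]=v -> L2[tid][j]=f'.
Answer: L1[3]=2 -> L2[2][2]=92

Derivation:
vaddr = 460 = 0b111001100
Split: l1_idx=3, l2_idx=2, offset=12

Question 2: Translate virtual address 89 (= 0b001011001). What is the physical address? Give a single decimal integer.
vaddr = 89 = 0b001011001
Split: l1_idx=0, l2_idx=2, offset=25
L1[0] = 0
L2[0][2] = 23
paddr = 23 * 32 + 25 = 761

Answer: 761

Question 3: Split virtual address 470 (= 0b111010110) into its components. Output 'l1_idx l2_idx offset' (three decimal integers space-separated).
vaddr = 470 = 0b111010110
  top 2 bits -> l1_idx = 3
  next 2 bits -> l2_idx = 2
  bottom 5 bits -> offset = 22

Answer: 3 2 22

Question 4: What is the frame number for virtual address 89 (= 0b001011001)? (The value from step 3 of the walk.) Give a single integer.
vaddr = 89: l1_idx=0, l2_idx=2
L1[0] = 0; L2[0][2] = 23

Answer: 23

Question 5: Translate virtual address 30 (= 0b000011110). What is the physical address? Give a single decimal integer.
vaddr = 30 = 0b000011110
Split: l1_idx=0, l2_idx=0, offset=30
L1[0] = 0
L2[0][0] = 70
paddr = 70 * 32 + 30 = 2270

Answer: 2270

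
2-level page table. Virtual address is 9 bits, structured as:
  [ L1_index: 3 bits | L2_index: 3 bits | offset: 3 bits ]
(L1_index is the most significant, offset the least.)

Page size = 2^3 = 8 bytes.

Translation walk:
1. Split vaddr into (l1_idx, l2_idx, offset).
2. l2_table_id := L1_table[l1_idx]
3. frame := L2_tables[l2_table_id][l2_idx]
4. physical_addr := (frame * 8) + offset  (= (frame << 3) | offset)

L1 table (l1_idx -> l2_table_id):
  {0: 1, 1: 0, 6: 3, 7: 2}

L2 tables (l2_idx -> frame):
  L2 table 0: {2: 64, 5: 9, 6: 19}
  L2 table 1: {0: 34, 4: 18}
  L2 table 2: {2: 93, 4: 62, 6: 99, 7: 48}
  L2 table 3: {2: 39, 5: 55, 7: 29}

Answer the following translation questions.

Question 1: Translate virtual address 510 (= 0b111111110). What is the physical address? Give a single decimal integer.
vaddr = 510 = 0b111111110
Split: l1_idx=7, l2_idx=7, offset=6
L1[7] = 2
L2[2][7] = 48
paddr = 48 * 8 + 6 = 390

Answer: 390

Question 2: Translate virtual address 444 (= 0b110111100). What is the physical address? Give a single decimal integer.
Answer: 236

Derivation:
vaddr = 444 = 0b110111100
Split: l1_idx=6, l2_idx=7, offset=4
L1[6] = 3
L2[3][7] = 29
paddr = 29 * 8 + 4 = 236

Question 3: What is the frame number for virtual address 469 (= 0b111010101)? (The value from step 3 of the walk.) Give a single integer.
Answer: 93

Derivation:
vaddr = 469: l1_idx=7, l2_idx=2
L1[7] = 2; L2[2][2] = 93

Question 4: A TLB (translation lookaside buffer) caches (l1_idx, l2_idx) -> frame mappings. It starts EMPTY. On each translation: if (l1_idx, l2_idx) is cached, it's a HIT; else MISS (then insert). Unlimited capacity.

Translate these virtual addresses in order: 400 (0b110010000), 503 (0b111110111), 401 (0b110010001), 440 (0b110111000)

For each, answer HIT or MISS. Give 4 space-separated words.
vaddr=400: (6,2) not in TLB -> MISS, insert
vaddr=503: (7,6) not in TLB -> MISS, insert
vaddr=401: (6,2) in TLB -> HIT
vaddr=440: (6,7) not in TLB -> MISS, insert

Answer: MISS MISS HIT MISS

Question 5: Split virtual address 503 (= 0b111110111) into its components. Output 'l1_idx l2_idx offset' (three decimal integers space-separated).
vaddr = 503 = 0b111110111
  top 3 bits -> l1_idx = 7
  next 3 bits -> l2_idx = 6
  bottom 3 bits -> offset = 7

Answer: 7 6 7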